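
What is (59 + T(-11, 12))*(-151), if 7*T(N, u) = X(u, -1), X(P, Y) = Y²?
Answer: -62514/7 ≈ -8930.6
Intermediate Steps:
T(N, u) = ⅐ (T(N, u) = (⅐)*(-1)² = (⅐)*1 = ⅐)
(59 + T(-11, 12))*(-151) = (59 + ⅐)*(-151) = (414/7)*(-151) = -62514/7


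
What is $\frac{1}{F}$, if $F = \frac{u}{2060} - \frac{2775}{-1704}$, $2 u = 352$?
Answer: $\frac{292520}{501367} \approx 0.58344$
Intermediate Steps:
$u = 176$ ($u = \frac{1}{2} \cdot 352 = 176$)
$F = \frac{501367}{292520}$ ($F = \frac{176}{2060} - \frac{2775}{-1704} = 176 \cdot \frac{1}{2060} - - \frac{925}{568} = \frac{44}{515} + \frac{925}{568} = \frac{501367}{292520} \approx 1.714$)
$\frac{1}{F} = \frac{1}{\frac{501367}{292520}} = \frac{292520}{501367}$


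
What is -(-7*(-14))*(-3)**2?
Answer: -882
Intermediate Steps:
-(-7*(-14))*(-3)**2 = -98*9 = -1*882 = -882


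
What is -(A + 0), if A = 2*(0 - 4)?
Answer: 8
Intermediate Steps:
A = -8 (A = 2*(-4) = -8)
-(A + 0) = -(-8 + 0) = -1*(-8) = 8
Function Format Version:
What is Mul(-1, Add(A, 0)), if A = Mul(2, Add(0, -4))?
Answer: 8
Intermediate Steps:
A = -8 (A = Mul(2, -4) = -8)
Mul(-1, Add(A, 0)) = Mul(-1, Add(-8, 0)) = Mul(-1, -8) = 8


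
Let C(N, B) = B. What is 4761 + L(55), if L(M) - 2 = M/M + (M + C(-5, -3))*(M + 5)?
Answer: 7884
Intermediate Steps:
L(M) = 3 + (-3 + M)*(5 + M) (L(M) = 2 + (M/M + (M - 3)*(M + 5)) = 2 + (1 + (-3 + M)*(5 + M)) = 3 + (-3 + M)*(5 + M))
4761 + L(55) = 4761 + (-12 + 55² + 2*55) = 4761 + (-12 + 3025 + 110) = 4761 + 3123 = 7884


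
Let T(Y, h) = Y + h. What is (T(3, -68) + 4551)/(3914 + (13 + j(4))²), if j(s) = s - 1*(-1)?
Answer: 2243/2119 ≈ 1.0585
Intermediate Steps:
j(s) = 1 + s (j(s) = s + 1 = 1 + s)
(T(3, -68) + 4551)/(3914 + (13 + j(4))²) = ((3 - 68) + 4551)/(3914 + (13 + (1 + 4))²) = (-65 + 4551)/(3914 + (13 + 5)²) = 4486/(3914 + 18²) = 4486/(3914 + 324) = 4486/4238 = 4486*(1/4238) = 2243/2119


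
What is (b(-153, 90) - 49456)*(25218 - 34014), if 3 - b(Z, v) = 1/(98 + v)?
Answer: 20444465835/47 ≈ 4.3499e+8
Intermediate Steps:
b(Z, v) = 3 - 1/(98 + v)
(b(-153, 90) - 49456)*(25218 - 34014) = ((293 + 3*90)/(98 + 90) - 49456)*(25218 - 34014) = ((293 + 270)/188 - 49456)*(-8796) = ((1/188)*563 - 49456)*(-8796) = (563/188 - 49456)*(-8796) = -9297165/188*(-8796) = 20444465835/47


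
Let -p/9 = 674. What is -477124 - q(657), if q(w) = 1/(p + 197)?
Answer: -2800240755/5869 ≈ -4.7712e+5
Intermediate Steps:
p = -6066 (p = -9*674 = -6066)
q(w) = -1/5869 (q(w) = 1/(-6066 + 197) = 1/(-5869) = -1/5869)
-477124 - q(657) = -477124 - 1*(-1/5869) = -477124 + 1/5869 = -2800240755/5869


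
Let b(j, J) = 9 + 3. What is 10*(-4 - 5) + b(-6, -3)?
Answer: -78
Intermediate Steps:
b(j, J) = 12
10*(-4 - 5) + b(-6, -3) = 10*(-4 - 5) + 12 = 10*(-9) + 12 = -90 + 12 = -78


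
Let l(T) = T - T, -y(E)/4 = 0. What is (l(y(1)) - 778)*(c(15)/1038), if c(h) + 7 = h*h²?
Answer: -1310152/519 ≈ -2524.4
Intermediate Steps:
y(E) = 0 (y(E) = -4*0 = 0)
c(h) = -7 + h³ (c(h) = -7 + h*h² = -7 + h³)
l(T) = 0
(l(y(1)) - 778)*(c(15)/1038) = (0 - 778)*((-7 + 15³)/1038) = -778*(-7 + 3375)/1038 = -2620304/1038 = -778*1684/519 = -1310152/519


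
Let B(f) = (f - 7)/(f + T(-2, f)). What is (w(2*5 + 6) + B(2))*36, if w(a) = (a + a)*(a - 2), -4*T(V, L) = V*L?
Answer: 16068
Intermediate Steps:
T(V, L) = -L*V/4 (T(V, L) = -V*L/4 = -L*V/4)
w(a) = 2*a*(-2 + a) (w(a) = (2*a)*(-2 + a) = 2*a*(-2 + a))
B(f) = 2*(-7 + f)/(3*f) (B(f) = (f - 7)/(f - ¼*f*(-2)) = (-7 + f)/(f + f/2) = (-7 + f)/((3*f/2)) = (-7 + f)*(2/(3*f)) = 2*(-7 + f)/(3*f))
(w(2*5 + 6) + B(2))*36 = (2*(2*5 + 6)*(-2 + (2*5 + 6)) + (⅔)*(-7 + 2)/2)*36 = (2*(10 + 6)*(-2 + (10 + 6)) + (⅔)*(½)*(-5))*36 = (2*16*(-2 + 16) - 5/3)*36 = (2*16*14 - 5/3)*36 = (448 - 5/3)*36 = (1339/3)*36 = 16068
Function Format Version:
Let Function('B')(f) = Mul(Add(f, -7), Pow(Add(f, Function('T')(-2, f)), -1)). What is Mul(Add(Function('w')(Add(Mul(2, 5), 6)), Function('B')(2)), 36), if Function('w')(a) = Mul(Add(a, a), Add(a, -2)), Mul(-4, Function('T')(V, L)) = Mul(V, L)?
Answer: 16068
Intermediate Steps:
Function('T')(V, L) = Mul(Rational(-1, 4), L, V) (Function('T')(V, L) = Mul(Rational(-1, 4), Mul(V, L)) = Mul(Rational(-1, 4), Mul(L, V)) = Mul(Rational(-1, 4), L, V))
Function('w')(a) = Mul(2, a, Add(-2, a)) (Function('w')(a) = Mul(Mul(2, a), Add(-2, a)) = Mul(2, a, Add(-2, a)))
Function('B')(f) = Mul(Rational(2, 3), Pow(f, -1), Add(-7, f)) (Function('B')(f) = Mul(Add(f, -7), Pow(Add(f, Mul(Rational(-1, 4), f, -2)), -1)) = Mul(Add(-7, f), Pow(Add(f, Mul(Rational(1, 2), f)), -1)) = Mul(Add(-7, f), Pow(Mul(Rational(3, 2), f), -1)) = Mul(Add(-7, f), Mul(Rational(2, 3), Pow(f, -1))) = Mul(Rational(2, 3), Pow(f, -1), Add(-7, f)))
Mul(Add(Function('w')(Add(Mul(2, 5), 6)), Function('B')(2)), 36) = Mul(Add(Mul(2, Add(Mul(2, 5), 6), Add(-2, Add(Mul(2, 5), 6))), Mul(Rational(2, 3), Pow(2, -1), Add(-7, 2))), 36) = Mul(Add(Mul(2, Add(10, 6), Add(-2, Add(10, 6))), Mul(Rational(2, 3), Rational(1, 2), -5)), 36) = Mul(Add(Mul(2, 16, Add(-2, 16)), Rational(-5, 3)), 36) = Mul(Add(Mul(2, 16, 14), Rational(-5, 3)), 36) = Mul(Add(448, Rational(-5, 3)), 36) = Mul(Rational(1339, 3), 36) = 16068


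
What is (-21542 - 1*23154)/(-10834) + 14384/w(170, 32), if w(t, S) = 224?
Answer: 5182755/75838 ≈ 68.340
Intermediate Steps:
(-21542 - 1*23154)/(-10834) + 14384/w(170, 32) = (-21542 - 1*23154)/(-10834) + 14384/224 = (-21542 - 23154)*(-1/10834) + 14384*(1/224) = -44696*(-1/10834) + 899/14 = 22348/5417 + 899/14 = 5182755/75838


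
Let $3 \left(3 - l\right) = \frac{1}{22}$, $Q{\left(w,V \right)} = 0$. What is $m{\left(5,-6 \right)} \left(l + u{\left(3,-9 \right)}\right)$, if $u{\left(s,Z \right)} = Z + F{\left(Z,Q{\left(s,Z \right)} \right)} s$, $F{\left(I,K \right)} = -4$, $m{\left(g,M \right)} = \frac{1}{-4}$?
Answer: $\frac{1189}{264} \approx 4.5038$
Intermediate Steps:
$m{\left(g,M \right)} = - \frac{1}{4}$
$u{\left(s,Z \right)} = Z - 4 s$
$l = \frac{197}{66}$ ($l = 3 - \frac{1}{3 \cdot 22} = 3 - \frac{1}{66} = \frac{197}{66} \approx 2.9848$)
$m{\left(5,-6 \right)} \left(l + u{\left(3,-9 \right)}\right) = - \frac{\frac{197}{66} - 21}{4} = \left(- \frac{1}{4}\right) \left(- \frac{1189}{66}\right) = \frac{1189}{264}$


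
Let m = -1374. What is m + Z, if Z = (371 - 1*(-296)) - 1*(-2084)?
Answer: 1377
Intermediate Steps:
Z = 2751 (Z = (371 + 296) + 2084 = 667 + 2084 = 2751)
m + Z = -1374 + 2751 = 1377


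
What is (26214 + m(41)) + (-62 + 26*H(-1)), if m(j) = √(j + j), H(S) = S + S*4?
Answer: 26022 + √82 ≈ 26031.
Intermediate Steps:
H(S) = 5*S (H(S) = S + 4*S = 5*S)
m(j) = √2*√j (m(j) = √(2*j) = √2*√j)
(26214 + m(41)) + (-62 + 26*H(-1)) = (26214 + √2*√41) + (-62 + 26*(5*(-1))) = (26214 + √82) + (-62 + 26*(-5)) = (26214 + √82) + (-62 - 130) = (26214 + √82) - 192 = 26022 + √82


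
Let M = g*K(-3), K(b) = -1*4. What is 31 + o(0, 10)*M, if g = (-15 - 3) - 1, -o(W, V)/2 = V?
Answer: -1489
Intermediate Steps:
K(b) = -4
o(W, V) = -2*V
g = -19 (g = -18 - 1 = -19)
M = 76 (M = -19*(-4) = 76)
31 + o(0, 10)*M = 31 - 2*10*76 = 31 - 20*76 = 31 - 1520 = -1489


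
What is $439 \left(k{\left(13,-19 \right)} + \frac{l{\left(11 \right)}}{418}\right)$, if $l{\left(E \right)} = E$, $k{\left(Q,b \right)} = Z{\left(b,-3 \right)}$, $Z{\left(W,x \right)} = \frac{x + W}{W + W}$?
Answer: $\frac{10097}{38} \approx 265.71$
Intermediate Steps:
$Z{\left(W,x \right)} = \frac{W + x}{2 W}$
$k{\left(Q,b \right)} = \frac{-3 + b}{2 b}$ ($k{\left(Q,b \right)} = \frac{b - 3}{2 b} = \frac{-3 + b}{2 b}$)
$439 \left(k{\left(13,-19 \right)} + \frac{l{\left(11 \right)}}{418}\right) = 439 \left(\frac{-3 - 19}{2 \left(-19\right)} + \frac{11}{418}\right) = 439 \left(\frac{1}{2} \left(- \frac{1}{19}\right) \left(-22\right) + 11 \cdot \frac{1}{418}\right) = 439 \left(\frac{11}{19} + \frac{1}{38}\right) = 439 \cdot \frac{23}{38} = \frac{10097}{38}$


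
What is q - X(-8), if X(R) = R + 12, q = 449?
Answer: 445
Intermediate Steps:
X(R) = 12 + R
q - X(-8) = 449 - (12 - 8) = 449 - 1*4 = 449 - 4 = 445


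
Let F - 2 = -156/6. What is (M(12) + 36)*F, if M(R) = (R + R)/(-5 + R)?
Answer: -6624/7 ≈ -946.29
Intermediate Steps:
F = -24 (F = 2 - 156/6 = 2 - 156*1/6 = 2 - 26 = -24)
M(R) = 2*R/(-5 + R) (M(R) = (2*R)/(-5 + R) = 2*R/(-5 + R))
(M(12) + 36)*F = (2*12/(-5 + 12) + 36)*(-24) = (2*12/7 + 36)*(-24) = (2*12*(1/7) + 36)*(-24) = (24/7 + 36)*(-24) = (276/7)*(-24) = -6624/7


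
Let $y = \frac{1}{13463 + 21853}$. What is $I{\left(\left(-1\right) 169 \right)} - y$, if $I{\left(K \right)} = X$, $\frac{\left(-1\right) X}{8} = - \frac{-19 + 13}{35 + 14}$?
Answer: $- \frac{1695217}{1730484} \approx -0.97962$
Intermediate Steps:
$y = \frac{1}{35316} \approx 2.8316 \cdot 10^{-5}$
$X = - \frac{48}{49}$ ($X = - 8 \left(- \frac{-19 + 13}{35 + 14}\right) = - 8 \left(- \frac{-6}{49}\right) = - 8 \left(\left(-1\right) \left(- \frac{6}{49}\right)\right) = \left(-8\right) \frac{6}{49} = - \frac{48}{49} \approx -0.97959$)
$I{\left(K \right)} = - \frac{48}{49}$
$I{\left(\left(-1\right) 169 \right)} - y = - \frac{48}{49} - \frac{1}{35316} = - \frac{1695217}{1730484}$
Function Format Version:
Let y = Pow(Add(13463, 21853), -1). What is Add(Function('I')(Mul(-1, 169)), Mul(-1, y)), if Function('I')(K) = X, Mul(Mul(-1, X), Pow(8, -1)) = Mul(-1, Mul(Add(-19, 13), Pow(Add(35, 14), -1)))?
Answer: Rational(-1695217, 1730484) ≈ -0.97962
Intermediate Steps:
y = Rational(1, 35316) (y = Pow(35316, -1) = Rational(1, 35316) ≈ 2.8316e-5)
X = Rational(-48, 49) (X = Mul(-8, Mul(-1, Mul(Add(-19, 13), Pow(Add(35, 14), -1)))) = Mul(-8, Mul(-1, Mul(-6, Pow(49, -1)))) = Mul(-8, Mul(-1, Mul(-6, Rational(1, 49)))) = Mul(-8, Mul(-1, Rational(-6, 49))) = Mul(-8, Rational(6, 49)) = Rational(-48, 49) ≈ -0.97959)
Function('I')(K) = Rational(-48, 49)
Add(Function('I')(Mul(-1, 169)), Mul(-1, y)) = Add(Rational(-48, 49), Mul(-1, Rational(1, 35316))) = Add(Rational(-48, 49), Rational(-1, 35316)) = Rational(-1695217, 1730484)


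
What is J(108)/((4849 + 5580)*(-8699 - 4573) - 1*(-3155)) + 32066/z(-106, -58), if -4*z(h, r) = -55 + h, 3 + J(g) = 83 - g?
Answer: 17753088609220/22284095813 ≈ 796.67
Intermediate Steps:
J(g) = 80 - g (J(g) = -3 + (83 - g) = 80 - g)
z(h, r) = 55/4 - h/4 (z(h, r) = -(-55 + h)/4 = 55/4 - h/4)
J(108)/((4849 + 5580)*(-8699 - 4573) - 1*(-3155)) + 32066/z(-106, -58) = (80 - 1*108)/((4849 + 5580)*(-8699 - 4573) - 1*(-3155)) + 32066/(55/4 - 1/4*(-106)) = (80 - 108)/(10429*(-13272) + 3155) + 32066/(55/4 + 53/2) = -28/(-138413688 + 3155) + 32066/(161/4) = -28/(-138410533) + 32066*(4/161) = -28*(-1/138410533) + 128264/161 = 28/138410533 + 128264/161 = 17753088609220/22284095813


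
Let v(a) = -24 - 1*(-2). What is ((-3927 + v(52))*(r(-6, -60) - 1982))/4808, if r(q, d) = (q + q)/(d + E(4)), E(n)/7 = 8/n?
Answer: 44998855/27646 ≈ 1627.7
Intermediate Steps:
E(n) = 56/n (E(n) = 7*(8/n) = 56/n)
r(q, d) = 2*q/(14 + d) (r(q, d) = (q + q)/(d + 56/4) = (2*q)/(d + 56*(¼)) = (2*q)/(d + 14) = (2*q)/(14 + d) = 2*q/(14 + d))
v(a) = -22 (v(a) = -24 + 2 = -22)
((-3927 + v(52))*(r(-6, -60) - 1982))/4808 = ((-3927 - 22)*(2*(-6)/(14 - 60) - 1982))/4808 = -3949*(2*(-6)/(-46) - 1982)*(1/4808) = -3949*(2*(-6)*(-1/46) - 1982)*(1/4808) = -3949*(6/23 - 1982)*(1/4808) = -3949*(-45580/23)*(1/4808) = (179995420/23)*(1/4808) = 44998855/27646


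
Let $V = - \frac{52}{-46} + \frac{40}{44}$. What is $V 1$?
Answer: $\frac{516}{253} \approx 2.0395$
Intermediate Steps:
$V = \frac{516}{253}$ ($V = \left(-52\right) \left(- \frac{1}{46}\right) + 40 \cdot \frac{1}{44} = \frac{26}{23} + \frac{10}{11} = \frac{516}{253} \approx 2.0395$)
$V 1 = \frac{516}{253} \cdot 1 = \frac{516}{253}$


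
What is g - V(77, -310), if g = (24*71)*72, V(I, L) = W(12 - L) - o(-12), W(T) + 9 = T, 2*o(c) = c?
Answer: 122369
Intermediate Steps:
o(c) = c/2
W(T) = -9 + T
V(I, L) = 9 - L (V(I, L) = (-9 + (12 - L)) - (-12)/2 = (3 - L) - 1*(-6) = (3 - L) + 6 = 9 - L)
g = 122688 (g = 1704*72 = 122688)
g - V(77, -310) = 122688 - (9 - 1*(-310)) = 122688 - (9 + 310) = 122688 - 1*319 = 122688 - 319 = 122369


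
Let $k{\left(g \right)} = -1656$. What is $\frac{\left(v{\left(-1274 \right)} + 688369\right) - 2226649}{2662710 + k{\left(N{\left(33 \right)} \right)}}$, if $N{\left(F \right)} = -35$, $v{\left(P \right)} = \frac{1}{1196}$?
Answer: $- \frac{167252989}{289329144} \approx -0.57807$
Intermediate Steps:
$v{\left(P \right)} = \frac{1}{1196}$
$\frac{\left(v{\left(-1274 \right)} + 688369\right) - 2226649}{2662710 + k{\left(N{\left(33 \right)} \right)}} = \frac{\left(\frac{1}{1196} + 688369\right) - 2226649}{2662710 - 1656} = \frac{\frac{823289325}{1196} - 2226649}{2661054} = \left(- \frac{1839782879}{1196}\right) \frac{1}{2661054} = - \frac{167252989}{289329144}$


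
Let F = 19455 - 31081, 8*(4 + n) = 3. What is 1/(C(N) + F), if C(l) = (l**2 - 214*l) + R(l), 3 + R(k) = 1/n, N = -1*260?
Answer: 29/3236711 ≈ 8.9597e-6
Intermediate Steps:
n = -29/8 (n = -4 + (1/8)*3 = -4 + 3/8 = -29/8 ≈ -3.6250)
N = -260
R(k) = -95/29 (R(k) = -3 + 1/(-29/8) = -3 - 8/29 = -95/29)
C(l) = -95/29 + l**2 - 214*l (C(l) = (l**2 - 214*l) - 95/29 = -95/29 + l**2 - 214*l)
F = -11626
1/(C(N) + F) = 1/((-95/29 + (-260)**2 - 214*(-260)) - 11626) = 1/((-95/29 + 67600 + 55640) - 11626) = 1/(3573865/29 - 11626) = 1/(3236711/29) = 29/3236711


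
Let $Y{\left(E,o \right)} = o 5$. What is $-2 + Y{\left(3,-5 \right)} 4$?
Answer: $-102$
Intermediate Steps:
$Y{\left(E,o \right)} = 5 o$
$-2 + Y{\left(3,-5 \right)} 4 = -2 + 5 \left(-5\right) 4 = -2 - 100 = -102$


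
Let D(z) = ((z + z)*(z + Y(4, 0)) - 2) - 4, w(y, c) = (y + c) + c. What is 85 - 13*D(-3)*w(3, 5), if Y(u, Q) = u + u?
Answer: 6169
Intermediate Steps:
w(y, c) = y + 2*c (w(y, c) = (c + y) + c = y + 2*c)
Y(u, Q) = 2*u
D(z) = -6 + 2*z*(8 + z) (D(z) = ((z + z)*(z + 2*4) - 2) - 4 = ((2*z)*(z + 8) - 2) - 4 = ((2*z)*(8 + z) - 2) - 4 = (2*z*(8 + z) - 2) - 4 = (-2 + 2*z*(8 + z)) - 4 = -6 + 2*z*(8 + z))
85 - 13*D(-3)*w(3, 5) = 85 - 13*(-6 + 2*(-3)² + 16*(-3))*(3 + 2*5) = 85 - 13*(-6 + 2*9 - 48)*(3 + 10) = 85 - 13*(-6 + 18 - 48)*13 = 85 - 13*(-36)*13 = 85 - (-468)*13 = 85 - 1*(-6084) = 85 + 6084 = 6169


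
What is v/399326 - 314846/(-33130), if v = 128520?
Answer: 32496015349/3307417595 ≈ 9.8252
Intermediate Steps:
v/399326 - 314846/(-33130) = 128520/399326 - 314846/(-33130) = 128520*(1/399326) - 314846*(-1/33130) = 64260/199663 + 157423/16565 = 32496015349/3307417595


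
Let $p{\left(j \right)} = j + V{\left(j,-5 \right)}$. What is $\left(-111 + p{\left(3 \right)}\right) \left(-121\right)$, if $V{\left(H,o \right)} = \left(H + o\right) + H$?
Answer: $12947$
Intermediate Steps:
$V{\left(H,o \right)} = o + 2 H$
$p{\left(j \right)} = -5 + 3 j$ ($p{\left(j \right)} = j + \left(-5 + 2 j\right) = -5 + 3 j$)
$\left(-111 + p{\left(3 \right)}\right) \left(-121\right) = \left(-111 + \left(-5 + 3 \cdot 3\right)\right) \left(-121\right) = \left(-111 + \left(-5 + 9\right)\right) \left(-121\right) = \left(-111 + 4\right) \left(-121\right) = \left(-107\right) \left(-121\right) = 12947$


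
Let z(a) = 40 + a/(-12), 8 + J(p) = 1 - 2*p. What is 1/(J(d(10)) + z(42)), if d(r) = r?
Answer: 2/19 ≈ 0.10526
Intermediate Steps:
J(p) = -7 - 2*p (J(p) = -8 + (1 - 2*p) = -7 - 2*p)
z(a) = 40 - a/12 (z(a) = 40 + a*(-1/12) = 40 - a/12)
1/(J(d(10)) + z(42)) = 1/((-7 - 2*10) + (40 - 1/12*42)) = 1/((-7 - 20) + (40 - 7/2)) = 1/(-27 + 73/2) = 1/(19/2) = 2/19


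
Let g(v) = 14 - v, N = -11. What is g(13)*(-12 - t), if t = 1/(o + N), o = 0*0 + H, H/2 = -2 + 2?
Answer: -131/11 ≈ -11.909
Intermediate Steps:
H = 0 (H = 2*(-2 + 2) = 2*0 = 0)
o = 0 (o = 0*0 + 0 = 0 + 0 = 0)
t = -1/11 (t = 1/(0 - 11) = 1/(-11) = -1/11 ≈ -0.090909)
g(13)*(-12 - t) = (14 - 1*13)*(-12 - 1*(-1/11)) = (14 - 13)*(-12 + 1/11) = 1*(-131/11) = -131/11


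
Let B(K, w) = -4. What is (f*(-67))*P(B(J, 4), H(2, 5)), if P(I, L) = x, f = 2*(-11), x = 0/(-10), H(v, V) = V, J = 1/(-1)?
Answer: 0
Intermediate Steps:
J = -1 (J = 1*(-1) = -1)
x = 0 (x = 0*(-⅒) = 0)
f = -22
P(I, L) = 0
(f*(-67))*P(B(J, 4), H(2, 5)) = -22*(-67)*0 = 1474*0 = 0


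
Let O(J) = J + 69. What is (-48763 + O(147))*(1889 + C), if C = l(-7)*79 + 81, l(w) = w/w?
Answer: -99472803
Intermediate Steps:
l(w) = 1
O(J) = 69 + J
C = 160 (C = 1*79 + 81 = 79 + 81 = 160)
(-48763 + O(147))*(1889 + C) = (-48763 + (69 + 147))*(1889 + 160) = (-48763 + 216)*2049 = -48547*2049 = -99472803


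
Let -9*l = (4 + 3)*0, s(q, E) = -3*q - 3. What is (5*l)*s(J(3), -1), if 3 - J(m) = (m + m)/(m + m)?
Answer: 0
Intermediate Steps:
J(m) = 2 (J(m) = 3 - (m + m)/(m + m) = 3 - 2*m/(2*m) = 3 - 2*m*1/(2*m) = 3 - 1*1 = 3 - 1 = 2)
s(q, E) = -3 - 3*q
l = 0 (l = -(4 + 3)*0/9 = -7*0/9 = -1/9*0 = 0)
(5*l)*s(J(3), -1) = (5*0)*(-3 - 3*2) = 0*(-3 - 6) = 0*(-9) = 0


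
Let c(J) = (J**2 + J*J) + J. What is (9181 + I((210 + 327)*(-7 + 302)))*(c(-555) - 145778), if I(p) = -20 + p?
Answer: 78713295992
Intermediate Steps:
c(J) = J + 2*J**2 (c(J) = (J**2 + J**2) + J = 2*J**2 + J = J + 2*J**2)
(9181 + I((210 + 327)*(-7 + 302)))*(c(-555) - 145778) = (9181 + (-20 + (210 + 327)*(-7 + 302)))*(-555*(1 + 2*(-555)) - 145778) = (9181 + (-20 + 537*295))*(-555*(1 - 1110) - 145778) = (9181 + (-20 + 158415))*(-555*(-1109) - 145778) = (9181 + 158395)*(615495 - 145778) = 167576*469717 = 78713295992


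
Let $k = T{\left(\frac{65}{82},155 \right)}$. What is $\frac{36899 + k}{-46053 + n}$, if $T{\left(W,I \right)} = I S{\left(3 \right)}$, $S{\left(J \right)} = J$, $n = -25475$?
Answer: $- \frac{9341}{17882} \approx -0.52237$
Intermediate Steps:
$T{\left(W,I \right)} = 3 I$ ($T{\left(W,I \right)} = I 3 = 3 I$)
$k = 465$ ($k = 3 \cdot 155 = 465$)
$\frac{36899 + k}{-46053 + n} = \frac{36899 + 465}{-46053 - 25475} = \frac{37364}{-71528} = 37364 \left(- \frac{1}{71528}\right) = - \frac{9341}{17882}$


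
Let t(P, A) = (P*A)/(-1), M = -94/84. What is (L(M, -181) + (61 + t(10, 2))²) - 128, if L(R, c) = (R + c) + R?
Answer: 28765/21 ≈ 1369.8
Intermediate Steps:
M = -47/42 (M = -94*1/84 = -47/42 ≈ -1.1190)
t(P, A) = -A*P (t(P, A) = (A*P)*(-1) = -A*P)
L(R, c) = c + 2*R
(L(M, -181) + (61 + t(10, 2))²) - 128 = ((-181 + 2*(-47/42)) + (61 - 1*2*10)²) - 128 = ((-181 - 47/21) + (61 - 20)²) - 128 = (-3848/21 + 41²) - 128 = (-3848/21 + 1681) - 128 = 31453/21 - 128 = 28765/21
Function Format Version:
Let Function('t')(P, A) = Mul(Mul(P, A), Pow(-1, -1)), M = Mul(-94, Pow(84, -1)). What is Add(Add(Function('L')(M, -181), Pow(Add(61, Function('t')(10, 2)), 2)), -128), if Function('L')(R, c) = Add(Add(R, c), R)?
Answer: Rational(28765, 21) ≈ 1369.8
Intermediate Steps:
M = Rational(-47, 42) (M = Mul(-94, Rational(1, 84)) = Rational(-47, 42) ≈ -1.1190)
Function('t')(P, A) = Mul(-1, A, P) (Function('t')(P, A) = Mul(Mul(A, P), -1) = Mul(-1, A, P))
Function('L')(R, c) = Add(c, Mul(2, R))
Add(Add(Function('L')(M, -181), Pow(Add(61, Function('t')(10, 2)), 2)), -128) = Add(Add(Add(-181, Mul(2, Rational(-47, 42))), Pow(Add(61, Mul(-1, 2, 10)), 2)), -128) = Add(Add(Add(-181, Rational(-47, 21)), Pow(Add(61, -20), 2)), -128) = Add(Add(Rational(-3848, 21), Pow(41, 2)), -128) = Add(Add(Rational(-3848, 21), 1681), -128) = Add(Rational(31453, 21), -128) = Rational(28765, 21)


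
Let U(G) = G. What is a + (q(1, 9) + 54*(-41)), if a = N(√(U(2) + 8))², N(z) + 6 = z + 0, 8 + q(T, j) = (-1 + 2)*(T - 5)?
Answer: -2226 + (6 - √10)² ≈ -2217.9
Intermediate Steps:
q(T, j) = -13 + T (q(T, j) = -8 + (-1 + 2)*(T - 5) = -8 + 1*(-5 + T) = -8 + (-5 + T) = -13 + T)
N(z) = -6 + z (N(z) = -6 + (z + 0) = -6 + z)
a = (-6 + √10)² (a = (-6 + √(2 + 8))² = (-6 + √10)² ≈ 8.0527)
a + (q(1, 9) + 54*(-41)) = (6 - √10)² + ((-13 + 1) + 54*(-41)) = (6 - √10)² + (-12 - 2214) = (6 - √10)² - 2226 = -2226 + (6 - √10)²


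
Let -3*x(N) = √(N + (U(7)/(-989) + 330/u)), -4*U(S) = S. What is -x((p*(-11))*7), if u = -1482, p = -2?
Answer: √36706568668991/1465698 ≈ 4.1336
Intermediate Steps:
U(S) = -S/4
x(N) = -√(-215851/977132 + N)/3 (x(N) = -√(N + (-¼*7/(-989) + 330/(-1482)))/3 = -√(N + (-7/4*(-1/989) + 330*(-1/1482)))/3 = -√(N + (7/3956 - 55/247))/3 = -√(N - 215851/977132)/3 = -√(-215851/977132 + N)/3)
-x((p*(-11))*7) = -(-1)*√(-52728729833 + 238696736356*(-2*(-11)*7))/1465698 = -(-1)*√(-52728729833 + 238696736356*(22*7))/1465698 = -(-1)*√(-52728729833 + 238696736356*154)/1465698 = -(-1)*√(-52728729833 + 36759297398824)/1465698 = -(-1)*√36706568668991/1465698 = √36706568668991/1465698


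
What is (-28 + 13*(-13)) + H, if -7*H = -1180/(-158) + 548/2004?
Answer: -54885854/277053 ≈ -198.11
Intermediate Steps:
H = -306413/277053 (H = -(-1180/(-158) + 548/2004)/7 = -(-1180*(-1/158) + 548*(1/2004))/7 = -(590/79 + 137/501)/7 = -1/7*306413/39579 = -306413/277053 ≈ -1.1060)
(-28 + 13*(-13)) + H = (-28 + 13*(-13)) - 306413/277053 = (-28 - 169) - 306413/277053 = -197 - 306413/277053 = -54885854/277053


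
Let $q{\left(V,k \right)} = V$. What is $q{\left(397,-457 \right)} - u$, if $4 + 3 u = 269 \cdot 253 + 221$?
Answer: $-22361$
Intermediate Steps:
$u = 22758$ ($u = - \frac{4}{3} + \frac{269 \cdot 253 + 221}{3} = - \frac{4}{3} + \frac{68057 + 221}{3} = - \frac{4}{3} + \frac{1}{3} \cdot 68278 = - \frac{4}{3} + \frac{68278}{3} = 22758$)
$q{\left(397,-457 \right)} - u = 397 - 22758 = -22361$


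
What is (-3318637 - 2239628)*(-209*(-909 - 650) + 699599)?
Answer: -5699611678950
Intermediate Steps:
(-3318637 - 2239628)*(-209*(-909 - 650) + 699599) = -5558265*(-209*(-1559) + 699599) = -5558265*(325831 + 699599) = -5558265*1025430 = -5699611678950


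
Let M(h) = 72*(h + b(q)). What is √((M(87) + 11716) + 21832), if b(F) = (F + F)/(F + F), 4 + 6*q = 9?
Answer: 26*√59 ≈ 199.71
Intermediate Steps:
q = ⅚ (q = -⅔ + (⅙)*9 = -⅔ + 3/2 = ⅚ ≈ 0.83333)
b(F) = 1 (b(F) = (2*F)/((2*F)) = (2*F)*(1/(2*F)) = 1)
M(h) = 72 + 72*h (M(h) = 72*(h + 1) = 72*(1 + h) = 72 + 72*h)
√((M(87) + 11716) + 21832) = √(((72 + 72*87) + 11716) + 21832) = √(((72 + 6264) + 11716) + 21832) = √((6336 + 11716) + 21832) = √(18052 + 21832) = √39884 = 26*√59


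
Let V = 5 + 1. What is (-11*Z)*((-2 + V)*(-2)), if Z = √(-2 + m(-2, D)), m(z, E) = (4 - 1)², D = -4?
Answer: 88*√7 ≈ 232.83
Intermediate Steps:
m(z, E) = 9 (m(z, E) = 3² = 9)
V = 6
Z = √7 (Z = √(-2 + 9) = √7 ≈ 2.6458)
(-11*Z)*((-2 + V)*(-2)) = (-11*√7)*((-2 + 6)*(-2)) = (-11*√7)*(4*(-2)) = -11*√7*(-8) = 88*√7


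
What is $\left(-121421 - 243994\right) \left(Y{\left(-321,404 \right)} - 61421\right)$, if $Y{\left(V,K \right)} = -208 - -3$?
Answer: $22519064790$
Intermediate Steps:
$Y{\left(V,K \right)} = -205$ ($Y{\left(V,K \right)} = -208 + 3 = -205$)
$\left(-121421 - 243994\right) \left(Y{\left(-321,404 \right)} - 61421\right) = \left(-121421 - 243994\right) \left(-205 - 61421\right) = \left(-365415\right) \left(-61626\right) = 22519064790$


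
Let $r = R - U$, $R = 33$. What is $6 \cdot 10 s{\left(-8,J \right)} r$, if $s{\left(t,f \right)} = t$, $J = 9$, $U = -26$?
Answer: $-28320$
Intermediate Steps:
$r = 59$ ($r = 33 - -26 = 33 + 26 = 59$)
$6 \cdot 10 s{\left(-8,J \right)} r = 6 \cdot 10 \left(-8\right) 59 = 60 \left(-8\right) 59 = \left(-480\right) 59 = -28320$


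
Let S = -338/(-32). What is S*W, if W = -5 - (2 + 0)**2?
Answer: -1521/16 ≈ -95.063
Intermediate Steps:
S = 169/16 (S = -338*(-1/32) = 169/16 ≈ 10.563)
W = -9 (W = -5 - 1*2**2 = -5 - 1*4 = -5 - 4 = -9)
S*W = (169/16)*(-9) = -1521/16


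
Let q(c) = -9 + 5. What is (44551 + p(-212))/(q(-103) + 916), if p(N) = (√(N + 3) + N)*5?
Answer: 763/16 + 5*I*√209/912 ≈ 47.688 + 0.079259*I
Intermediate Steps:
p(N) = 5*N + 5*√(3 + N) (p(N) = (√(3 + N) + N)*5 = (N + √(3 + N))*5 = 5*N + 5*√(3 + N))
q(c) = -4
(44551 + p(-212))/(q(-103) + 916) = (44551 + (5*(-212) + 5*√(3 - 212)))/(-4 + 916) = (44551 + (-1060 + 5*√(-209)))/912 = (44551 + (-1060 + 5*(I*√209)))*(1/912) = (44551 + (-1060 + 5*I*√209))*(1/912) = (43491 + 5*I*√209)*(1/912) = 763/16 + 5*I*√209/912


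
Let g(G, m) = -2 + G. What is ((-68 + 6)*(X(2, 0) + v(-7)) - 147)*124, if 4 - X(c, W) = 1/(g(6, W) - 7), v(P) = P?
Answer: 6820/3 ≈ 2273.3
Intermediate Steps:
X(c, W) = 13/3 (X(c, W) = 4 - 1/((-2 + 6) - 7) = 4 - 1/(4 - 7) = 4 - 1/(-3) = 4 - 1*(-⅓) = 4 + ⅓ = 13/3)
((-68 + 6)*(X(2, 0) + v(-7)) - 147)*124 = ((-68 + 6)*(13/3 - 7) - 147)*124 = (-62*(-8/3) - 147)*124 = (496/3 - 147)*124 = (55/3)*124 = 6820/3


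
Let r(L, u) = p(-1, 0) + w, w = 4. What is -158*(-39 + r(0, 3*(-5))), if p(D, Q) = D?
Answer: 5688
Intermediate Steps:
r(L, u) = 3 (r(L, u) = -1 + 4 = 3)
-158*(-39 + r(0, 3*(-5))) = -158*(-39 + 3) = -158*(-36) = 5688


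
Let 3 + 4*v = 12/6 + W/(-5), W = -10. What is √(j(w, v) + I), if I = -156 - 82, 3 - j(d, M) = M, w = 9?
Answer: I*√941/2 ≈ 15.338*I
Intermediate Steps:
v = ¼ (v = -¾ + (12/6 - 10/(-5))/4 = -¾ + (12*(⅙) - 10*(-⅕))/4 = -¾ + (2 + 2)/4 = -¾ + (¼)*4 = -¾ + 1 = ¼ ≈ 0.25000)
j(d, M) = 3 - M
I = -238
√(j(w, v) + I) = √((3 - 1*¼) - 238) = √((3 - ¼) - 238) = √(11/4 - 238) = √(-941/4) = I*√941/2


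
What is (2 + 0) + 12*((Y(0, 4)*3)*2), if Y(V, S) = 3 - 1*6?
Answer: -214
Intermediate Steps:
Y(V, S) = -3 (Y(V, S) = 3 - 6 = -3)
(2 + 0) + 12*((Y(0, 4)*3)*2) = (2 + 0) + 12*(-3*3*2) = 2 + 12*(-9*2) = 2 + 12*(-18) = 2 - 216 = -214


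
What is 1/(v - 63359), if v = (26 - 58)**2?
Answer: -1/62335 ≈ -1.6042e-5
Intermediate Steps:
v = 1024 (v = (-32)**2 = 1024)
1/(v - 63359) = 1/(1024 - 63359) = 1/(-62335) = -1/62335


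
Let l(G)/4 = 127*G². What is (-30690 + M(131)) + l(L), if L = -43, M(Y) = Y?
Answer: 908733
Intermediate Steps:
l(G) = 508*G² (l(G) = 4*(127*G²) = 508*G²)
(-30690 + M(131)) + l(L) = (-30690 + 131) + 508*(-43)² = -30559 + 508*1849 = -30559 + 939292 = 908733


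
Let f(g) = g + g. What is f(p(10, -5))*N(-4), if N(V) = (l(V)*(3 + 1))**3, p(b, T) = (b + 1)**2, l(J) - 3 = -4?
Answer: -15488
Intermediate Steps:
l(J) = -1 (l(J) = 3 - 4 = -1)
p(b, T) = (1 + b)**2
f(g) = 2*g
N(V) = -64 (N(V) = (-(3 + 1))**3 = (-1*4)**3 = (-4)**3 = -64)
f(p(10, -5))*N(-4) = (2*(1 + 10)**2)*(-64) = (2*11**2)*(-64) = (2*121)*(-64) = 242*(-64) = -15488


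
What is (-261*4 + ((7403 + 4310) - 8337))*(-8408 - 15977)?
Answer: -56865820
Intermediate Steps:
(-261*4 + ((7403 + 4310) - 8337))*(-8408 - 15977) = (-1044 + (11713 - 8337))*(-24385) = (-1044 + 3376)*(-24385) = 2332*(-24385) = -56865820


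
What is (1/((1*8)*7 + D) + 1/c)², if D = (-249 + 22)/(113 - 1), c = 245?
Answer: 44849809/87737402025 ≈ 0.00051118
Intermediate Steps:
D = -227/112 ≈ -2.0268
(1/((1*8)*7 + D) + 1/c)² = (1/((1*8)*7 - 227/112) + 1/245)² = (1/(8*7 - 227/112) + 1/245)² = (1/(56 - 227/112) + 1/245)² = (1/(6045/112) + 1/245)² = (112/6045 + 1/245)² = (6697/296205)² = 44849809/87737402025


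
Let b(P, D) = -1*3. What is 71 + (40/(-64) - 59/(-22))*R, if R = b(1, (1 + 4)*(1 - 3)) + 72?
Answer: 18737/88 ≈ 212.92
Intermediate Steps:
b(P, D) = -3
R = 69 (R = -3 + 72 = 69)
71 + (40/(-64) - 59/(-22))*R = 71 + (40/(-64) - 59/(-22))*69 = 71 + (40*(-1/64) - 59*(-1/22))*69 = 71 + (-5/8 + 59/22)*69 = 71 + (181/88)*69 = 71 + 12489/88 = 18737/88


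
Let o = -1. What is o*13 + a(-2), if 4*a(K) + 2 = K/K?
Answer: -53/4 ≈ -13.250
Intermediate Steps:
a(K) = -¼ (a(K) = -½ + (K/K)/4 = -½ + (¼)*1 = -½ + ¼ = -¼)
o*13 + a(-2) = -1*13 - ¼ = -13 - ¼ = -53/4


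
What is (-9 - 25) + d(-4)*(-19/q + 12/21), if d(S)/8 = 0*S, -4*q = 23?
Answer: -34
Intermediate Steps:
q = -23/4 (q = -¼*23 = -23/4 ≈ -5.7500)
d(S) = 0 (d(S) = 8*(0*S) = 8*0 = 0)
(-9 - 25) + d(-4)*(-19/q + 12/21) = (-9 - 25) + 0*(-19/(-23/4) + 12/21) = -34 + 0*(-19*(-4/23) + 12*(1/21)) = -34 + 0*(76/23 + 4/7) = -34 + 0*(624/161) = -34 + 0 = -34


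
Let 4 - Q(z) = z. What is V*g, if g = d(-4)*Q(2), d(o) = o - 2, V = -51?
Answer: 612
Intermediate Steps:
Q(z) = 4 - z
d(o) = -2 + o
g = -12 (g = (-2 - 4)*(4 - 1*2) = -6*(4 - 2) = -6*2 = -12)
V*g = -51*(-12) = 612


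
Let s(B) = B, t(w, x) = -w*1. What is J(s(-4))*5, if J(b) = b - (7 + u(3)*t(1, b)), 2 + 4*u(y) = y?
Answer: -215/4 ≈ -53.750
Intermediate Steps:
t(w, x) = -w
u(y) = -1/2 + y/4
J(b) = -27/4 + b (J(b) = b - (7 + (-1/2 + (1/4)*3)*(-1*1)) = b - (7 + (-1/2 + 3/4)*(-1)) = b - (7 + (1/4)*(-1)) = b - (7 - 1/4) = b - 1*27/4 = b - 27/4 = -27/4 + b)
J(s(-4))*5 = (-27/4 - 4)*5 = -43/4*5 = -215/4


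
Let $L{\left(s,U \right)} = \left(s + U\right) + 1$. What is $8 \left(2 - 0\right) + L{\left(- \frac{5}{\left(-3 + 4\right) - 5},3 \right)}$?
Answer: $\frac{85}{4} \approx 21.25$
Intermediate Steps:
$L{\left(s,U \right)} = 1 + U + s$ ($L{\left(s,U \right)} = \left(U + s\right) + 1 = 1 + U + s$)
$8 \left(2 - 0\right) + L{\left(- \frac{5}{\left(-3 + 4\right) - 5},3 \right)} = 8 \left(2 - 0\right) + \left(1 + 3 - \frac{5}{\left(-3 + 4\right) - 5}\right) = 8 \left(2 + 0\right) + \left(1 + 3 - \frac{5}{1 - 5}\right) = 8 \cdot 2 + \left(1 + 3 - \frac{5}{-4}\right) = 16 + \left(1 + 3 - - \frac{5}{4}\right) = 16 + \left(1 + 3 + \frac{5}{4}\right) = 16 + \frac{21}{4} = \frac{85}{4}$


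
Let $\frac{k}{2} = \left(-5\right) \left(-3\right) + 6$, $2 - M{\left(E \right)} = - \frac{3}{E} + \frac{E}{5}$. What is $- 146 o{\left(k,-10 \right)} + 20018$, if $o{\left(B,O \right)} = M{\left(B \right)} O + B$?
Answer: $\frac{32524}{7} \approx 4646.3$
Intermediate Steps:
$M{\left(E \right)} = 2 + \frac{3}{E} - \frac{E}{5}$ ($M{\left(E \right)} = 2 - \left(- \frac{3}{E} + \frac{E}{5}\right) = 2 + \frac{3}{E} - \frac{E}{5}$)
$k = 42$ ($k = 2 \left(\left(-5\right) \left(-3\right) + 6\right) = 2 \left(15 + 6\right) = 2 \cdot 21 = 42$)
$o{\left(B,O \right)} = B + O \left(2 + \frac{3}{B} - \frac{B}{5}\right)$ ($o{\left(B,O \right)} = \left(2 + \frac{3}{B} - \frac{B}{5}\right) O + B = O \left(2 + \frac{3}{B} - \frac{B}{5}\right) + B = B + O \left(2 + \frac{3}{B} - \frac{B}{5}\right)$)
$- 146 o{\left(k,-10 \right)} + 20018 = - 146 \frac{42^{2} + \frac{1}{5} \left(-10\right) \left(15 + 42 \left(10 - 42\right)\right)}{42} + 20018 = - 146 \frac{1764 + \frac{1}{5} \left(-10\right) \left(15 + 42 \left(10 - 42\right)\right)}{42} + 20018 = - 146 \frac{1764 + \frac{1}{5} \left(-10\right) \left(15 + 42 \left(-32\right)\right)}{42} + 20018 = - 146 \frac{1764 + \frac{1}{5} \left(-10\right) \left(15 - 1344\right)}{42} + 20018 = - 146 \frac{1764 + \frac{1}{5} \left(-10\right) \left(-1329\right)}{42} + 20018 = - 146 \frac{1764 + 2658}{42} + 20018 = - 146 \cdot \frac{1}{42} \cdot 4422 + 20018 = \left(-146\right) \frac{737}{7} + 20018 = - \frac{107602}{7} + 20018 = \frac{32524}{7}$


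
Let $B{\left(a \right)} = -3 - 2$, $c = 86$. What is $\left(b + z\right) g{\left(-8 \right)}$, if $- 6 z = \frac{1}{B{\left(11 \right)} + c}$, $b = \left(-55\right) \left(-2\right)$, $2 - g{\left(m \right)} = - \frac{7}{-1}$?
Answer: $- \frac{267295}{486} \approx -549.99$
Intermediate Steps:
$g{\left(m \right)} = -5$ ($g{\left(m \right)} = 2 - - \frac{7}{-1} = 2 - \left(-7\right) \left(-1\right) = 2 - 7 = -5$)
$B{\left(a \right)} = -5$ ($B{\left(a \right)} = -3 - 2 = -5$)
$b = 110$
$z = - \frac{1}{486}$ ($z = - \frac{1}{6 \left(-5 + 86\right)} = - \frac{1}{6 \cdot 81} = \left(- \frac{1}{6}\right) \frac{1}{81} = - \frac{1}{486} \approx -0.0020576$)
$\left(b + z\right) g{\left(-8 \right)} = \left(110 - \frac{1}{486}\right) \left(-5\right) = \frac{53459}{486} \left(-5\right) = - \frac{267295}{486}$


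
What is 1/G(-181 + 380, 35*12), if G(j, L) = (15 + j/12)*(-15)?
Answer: -4/1895 ≈ -0.0021108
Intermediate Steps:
G(j, L) = -225 - 5*j/4 (G(j, L) = (15 + j*(1/12))*(-15) = (15 + j/12)*(-15) = -225 - 5*j/4)
1/G(-181 + 380, 35*12) = 1/(-225 - 5*(-181 + 380)/4) = 1/(-225 - 5/4*199) = 1/(-225 - 995/4) = 1/(-1895/4) = -4/1895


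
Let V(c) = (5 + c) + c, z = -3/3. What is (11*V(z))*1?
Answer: 33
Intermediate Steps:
z = -1 (z = -3*1/3 = -1)
V(c) = 5 + 2*c
(11*V(z))*1 = (11*(5 + 2*(-1)))*1 = (11*(5 - 2))*1 = (11*3)*1 = 33*1 = 33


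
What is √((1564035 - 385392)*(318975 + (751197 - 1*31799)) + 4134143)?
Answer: √1223875201982 ≈ 1.1063e+6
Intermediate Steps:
√((1564035 - 385392)*(318975 + (751197 - 1*31799)) + 4134143) = √(1178643*(318975 + (751197 - 31799)) + 4134143) = √(1178643*(318975 + 719398) + 4134143) = √(1178643*1038373 + 4134143) = √(1223871067839 + 4134143) = √1223875201982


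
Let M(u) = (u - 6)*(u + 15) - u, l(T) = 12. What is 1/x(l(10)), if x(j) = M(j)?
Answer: 1/150 ≈ 0.0066667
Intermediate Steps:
M(u) = -u + (-6 + u)*(15 + u) (M(u) = (-6 + u)*(15 + u) - u = -u + (-6 + u)*(15 + u))
x(j) = -90 + j² + 8*j
1/x(l(10)) = 1/(-90 + 12² + 8*12) = 1/(-90 + 144 + 96) = 1/150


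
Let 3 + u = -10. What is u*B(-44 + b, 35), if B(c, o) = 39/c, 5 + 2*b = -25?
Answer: 507/59 ≈ 8.5932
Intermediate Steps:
b = -15 (b = -5/2 + (½)*(-25) = -5/2 - 25/2 = -15)
u = -13 (u = -3 - 10 = -13)
u*B(-44 + b, 35) = -507/(-44 - 15) = -507/(-59) = -507*(-1)/59 = -13*(-39/59) = 507/59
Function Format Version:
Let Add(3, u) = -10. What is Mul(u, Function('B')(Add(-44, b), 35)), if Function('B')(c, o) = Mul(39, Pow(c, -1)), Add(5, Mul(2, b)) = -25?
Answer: Rational(507, 59) ≈ 8.5932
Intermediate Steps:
b = -15 (b = Add(Rational(-5, 2), Mul(Rational(1, 2), -25)) = Add(Rational(-5, 2), Rational(-25, 2)) = -15)
u = -13 (u = Add(-3, -10) = -13)
Mul(u, Function('B')(Add(-44, b), 35)) = Mul(-13, Mul(39, Pow(Add(-44, -15), -1))) = Mul(-13, Mul(39, Pow(-59, -1))) = Mul(-13, Mul(39, Rational(-1, 59))) = Mul(-13, Rational(-39, 59)) = Rational(507, 59)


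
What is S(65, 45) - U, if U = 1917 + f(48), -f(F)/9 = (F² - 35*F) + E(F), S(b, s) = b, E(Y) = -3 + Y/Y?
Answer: 3746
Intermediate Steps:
E(Y) = -2 (E(Y) = -3 + 1 = -2)
f(F) = 18 - 9*F² + 315*F (f(F) = -9*((F² - 35*F) - 2) = -9*(-2 + F² - 35*F) = 18 - 9*F² + 315*F)
U = -3681 (U = 1917 + (18 - 9*48² + 315*48) = 1917 + (18 - 9*2304 + 15120) = 1917 + (18 - 20736 + 15120) = 1917 - 5598 = -3681)
S(65, 45) - U = 65 - 1*(-3681) = 65 + 3681 = 3746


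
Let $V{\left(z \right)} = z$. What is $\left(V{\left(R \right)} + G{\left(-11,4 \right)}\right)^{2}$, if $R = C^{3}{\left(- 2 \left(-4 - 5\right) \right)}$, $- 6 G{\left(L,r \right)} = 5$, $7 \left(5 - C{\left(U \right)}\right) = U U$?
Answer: $\frac{20974897294382641}{4235364} \approx 4.9523 \cdot 10^{9}$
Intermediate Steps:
$C{\left(U \right)} = 5 - \frac{U^{2}}{7}$ ($C{\left(U \right)} = 5 - \frac{U U}{7} = 5 - \frac{U^{2}}{7}$)
$G{\left(L,r \right)} = - \frac{5}{6}$ ($G{\left(L,r \right)} = \left(- \frac{1}{6}\right) 5 = - \frac{5}{6}$)
$R = - \frac{24137569}{343}$ ($R = \left(5 - \frac{\left(- 2 \left(-4 - 5\right)\right)^{2}}{7}\right)^{3} = \left(5 - \frac{\left(\left(-2\right) \left(-9\right)\right)^{2}}{7}\right)^{3} = \left(5 - \frac{18^{2}}{7}\right)^{3} = \left(5 - \frac{324}{7}\right)^{3} = \left(- \frac{289}{7}\right)^{3} = - \frac{24137569}{343} \approx -70372.0$)
$\left(V{\left(R \right)} + G{\left(-11,4 \right)}\right)^{2} = \left(- \frac{24137569}{343} - \frac{5}{6}\right)^{2} = \left(- \frac{144827129}{2058}\right)^{2} = \frac{20974897294382641}{4235364}$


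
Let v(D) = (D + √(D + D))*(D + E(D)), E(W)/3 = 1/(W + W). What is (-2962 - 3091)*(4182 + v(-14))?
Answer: -53018227/2 + 2390935*I*√7/14 ≈ -2.6509e+7 + 4.5184e+5*I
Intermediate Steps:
E(W) = 3/(2*W) (E(W) = 3/(W + W) = 3/((2*W)) = 3*(1/(2*W)) = 3/(2*W))
v(D) = (D + 3/(2*D))*(D + √2*√D) (v(D) = (D + √(D + D))*(D + 3/(2*D)) = (D + √(2*D))*(D + 3/(2*D)) = (D + √2*√D)*(D + 3/(2*D)) = (D + 3/(2*D))*(D + √2*√D))
(-2962 - 3091)*(4182 + v(-14)) = (-2962 - 3091)*(4182 + (3/2 + (-14)² + √2*(-14)^(3/2) + 3*√2/(2*√(-14)))) = -6053*(4182 + (3/2 + 196 + √2*(-14*I*√14) + 3*√2*(-I*√14/14)/2)) = -6053*(4182 + (3/2 + 196 - 28*I*√7 - 3*I*√7/14)) = -6053*(4182 + (395/2 - 395*I*√7/14)) = -6053*(8759/2 - 395*I*√7/14) = -53018227/2 + 2390935*I*√7/14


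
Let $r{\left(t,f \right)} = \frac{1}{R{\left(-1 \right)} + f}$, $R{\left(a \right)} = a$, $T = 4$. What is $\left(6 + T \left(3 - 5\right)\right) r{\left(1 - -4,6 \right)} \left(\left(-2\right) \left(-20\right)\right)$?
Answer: $-16$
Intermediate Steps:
$r{\left(t,f \right)} = \frac{1}{-1 + f}$
$\left(6 + T \left(3 - 5\right)\right) r{\left(1 - -4,6 \right)} \left(\left(-2\right) \left(-20\right)\right) = \frac{6 + 4 \left(3 - 5\right)}{-1 + 6} \left(\left(-2\right) \left(-20\right)\right) = \frac{6 + 4 \left(3 - 5\right)}{5} \cdot 40 = \left(6 + 4 \left(-2\right)\right) \frac{1}{5} \cdot 40 = \left(6 - 8\right) \frac{1}{5} \cdot 40 = \left(-2\right) \frac{1}{5} \cdot 40 = \left(- \frac{2}{5}\right) 40 = -16$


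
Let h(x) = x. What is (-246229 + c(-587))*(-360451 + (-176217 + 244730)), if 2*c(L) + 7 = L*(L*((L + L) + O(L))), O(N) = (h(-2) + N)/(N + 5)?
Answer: 34378127691541589/582 ≈ 5.9069e+13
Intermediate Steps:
O(N) = (-2 + N)/(5 + N) (O(N) = (-2 + N)/(N + 5) = (-2 + N)/(5 + N))
c(L) = -7/2 + L²*(2*L + (-2 + L)/(5 + L))/2 (c(L) = -7/2 + (L*(L*((L + L) + (-2 + L)/(5 + L))))/2 = -7/2 + (L*(L*(2*L + (-2 + L)/(5 + L))))/2 = -7/2 + (L²*(2*L + (-2 + L)/(5 + L)))/2 = -7/2 + L²*(2*L + (-2 + L)/(5 + L))/2)
(-246229 + c(-587))*(-360451 + (-176217 + 244730)) = (-246229 + ((-587)²*(-2 - 587) + (-7 + 2*(-587)³)*(5 - 587))/(2*(5 - 587)))*(-360451 + (-176217 + 244730)) = (-246229 + (½)*(344569*(-589) + (-7 + 2*(-202262003))*(-582))/(-582))*(-360451 + 68513) = (-246229 + (½)*(-1/582)*(-202951141 + (-7 - 404524006)*(-582)))*(-291938) = (-246229 + (½)*(-1/582)*(-202951141 - 404524013*(-582)))*(-291938) = (-246229 + (½)*(-1/582)*(-202951141 + 235432975566))*(-291938) = (-246229 + (½)*(-1/582)*235230024425)*(-291938) = (-246229 - 235230024425/1164)*(-291938) = -235516634981/1164*(-291938) = 34378127691541589/582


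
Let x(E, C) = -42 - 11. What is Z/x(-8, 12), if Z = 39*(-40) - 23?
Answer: 1583/53 ≈ 29.868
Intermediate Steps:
x(E, C) = -53
Z = -1583 (Z = -1560 - 23 = -1583)
Z/x(-8, 12) = -1583/(-53) = -1583*(-1/53) = 1583/53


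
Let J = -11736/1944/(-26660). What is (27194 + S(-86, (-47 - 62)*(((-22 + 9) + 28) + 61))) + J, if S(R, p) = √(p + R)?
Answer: 19574785243/719820 + 3*I*√930 ≈ 27194.0 + 91.488*I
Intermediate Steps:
S(R, p) = √(R + p)
J = 163/719820 (J = -11736*1/1944*(-1/26660) = -163/27*(-1/26660) = 163/719820 ≈ 0.00022645)
(27194 + S(-86, (-47 - 62)*(((-22 + 9) + 28) + 61))) + J = (27194 + √(-86 + (-47 - 62)*(((-22 + 9) + 28) + 61))) + 163/719820 = (27194 + √(-86 - 109*((-13 + 28) + 61))) + 163/719820 = (27194 + √(-86 - 109*(15 + 61))) + 163/719820 = (27194 + √(-86 - 109*76)) + 163/719820 = (27194 + √(-86 - 8284)) + 163/719820 = (27194 + √(-8370)) + 163/719820 = (27194 + 3*I*√930) + 163/719820 = 19574785243/719820 + 3*I*√930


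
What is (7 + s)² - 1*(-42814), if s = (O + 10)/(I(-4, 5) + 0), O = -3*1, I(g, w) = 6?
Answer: 1543705/36 ≈ 42881.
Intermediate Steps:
O = -3
s = 7/6 (s = (-3 + 10)/(6 + 0) = 7/6 ≈ 1.1667)
(7 + s)² - 1*(-42814) = (7 + 7/6)² - 1*(-42814) = (49/6)² + 42814 = 2401/36 + 42814 = 1543705/36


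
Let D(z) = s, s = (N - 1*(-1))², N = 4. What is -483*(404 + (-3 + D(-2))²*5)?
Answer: -1363992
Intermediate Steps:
s = 25 (s = (4 - 1*(-1))² = (4 + 1)² = 5² = 25)
D(z) = 25
-483*(404 + (-3 + D(-2))²*5) = -483*(404 + (-3 + 25)²*5) = -483*(404 + 22²*5) = -483*(404 + 484*5) = -483*(404 + 2420) = -483*2824 = -1363992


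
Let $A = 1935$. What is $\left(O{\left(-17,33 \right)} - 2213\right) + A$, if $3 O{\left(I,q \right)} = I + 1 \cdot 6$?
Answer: $- \frac{845}{3} \approx -281.67$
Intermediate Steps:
$O{\left(I,q \right)} = 2 + \frac{I}{3}$ ($O{\left(I,q \right)} = \frac{I + 1 \cdot 6}{3} = \frac{I + 6}{3} = \frac{6 + I}{3} = 2 + \frac{I}{3}$)
$\left(O{\left(-17,33 \right)} - 2213\right) + A = \left(\left(2 + \frac{1}{3} \left(-17\right)\right) - 2213\right) + 1935 = \left(\left(2 - \frac{17}{3}\right) - 2213\right) + 1935 = \left(- \frac{11}{3} - 2213\right) + 1935 = - \frac{6650}{3} + 1935 = - \frac{845}{3}$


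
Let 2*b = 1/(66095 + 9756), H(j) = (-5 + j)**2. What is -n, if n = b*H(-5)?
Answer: -50/75851 ≈ -0.00065919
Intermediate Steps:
b = 1/151702 (b = 1/(2*(66095 + 9756)) = (1/2)/75851 = (1/2)*(1/75851) = 1/151702 ≈ 6.5919e-6)
n = 50/75851 (n = (-5 - 5)**2/151702 = (1/151702)*(-10)**2 = (1/151702)*100 = 50/75851 ≈ 0.00065919)
-n = -1*50/75851 = -50/75851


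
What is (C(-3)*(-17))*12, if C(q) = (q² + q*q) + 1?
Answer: -3876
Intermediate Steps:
C(q) = 1 + 2*q² (C(q) = (q² + q²) + 1 = 2*q² + 1 = 1 + 2*q²)
(C(-3)*(-17))*12 = ((1 + 2*(-3)²)*(-17))*12 = ((1 + 2*9)*(-17))*12 = ((1 + 18)*(-17))*12 = (19*(-17))*12 = -323*12 = -3876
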